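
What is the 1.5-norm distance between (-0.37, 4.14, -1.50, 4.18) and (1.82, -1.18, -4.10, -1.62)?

(Σ|x_i - y_i|^1.5)^(1/1.5) = (|-0.37 - 1.82|^1.5 + |4.14 - (-1.18)|^1.5 + |-1.5 - (-4.1)|^1.5 + |4.18 - (-1.62)|^1.5)^(1/1.5)
= (2.19^1.5 + 5.32^1.5 + 2.6^1.5 + 5.8^1.5)^(1/1.5) ≈ (3.2409 + 12.2706 + 4.1924 + 13.9682)^(1/1.5) = (33.6721)^(1/1.5) ≈ 10.4275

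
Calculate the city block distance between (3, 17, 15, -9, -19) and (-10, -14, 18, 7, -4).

Σ|x_i - y_i| = |3 - (-10)| + |17 - (-14)| + |15 - 18| + |-9 - 7| + |-19 - (-4)| = 13 + 31 + 3 + 16 + 15 = 78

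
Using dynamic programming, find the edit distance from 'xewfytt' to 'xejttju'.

Let D[i][j] be the edit distance between the first i characters of 'xewfytt' and the first j characters of 'xejttju', with D[i][0] = i, D[0][j] = j, and D[i][j] = D[i-1][j-1] if the characters match, else 1 + min(D[i-1][j], D[i][j-1], D[i-1][j-1]). Filling the table (rows: prefixes of 'xewfytt', columns: prefixes of 'xejttju'):
     ε  x  e  j  t  t  j  u
  ε  0  1  2  3  4  5  6  7
  x  1  0  1  2  3  4  5  6
  e  2  1  0  1  2  3  4  5
  w  3  2  1  1  2  3  4  5
  f  4  3  2  2  2  3  4  5
  y  5  4  3  3  3  3  4  5
  t  6  5  4  4  3  3  4  5
  t  7  6  5  5  4  3  4  5
The bottom-right entry gives D[7][7] = 5, so no sequence of fewer than 5 edits works. Backtracking through the table gives one optimal edit sequence (5 edits):
  xewfytt → xejfytt (sub w→j @3)
  xejfytt → xejtytt (sub f→t @4)
  xejtytt → xejtttt (sub y→t @5)
  xejtttt → xejttjt (sub t→j @6)
  xejttjt → xejttju (sub t→u @7)
Edit distance = 5.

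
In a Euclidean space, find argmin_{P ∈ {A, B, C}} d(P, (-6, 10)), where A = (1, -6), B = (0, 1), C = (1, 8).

Distances: d(A) ≈ 17.4642, d(B) ≈ 10.8167, d(C) ≈ 7.2801. Nearest: C = (1, 8) with distance 7.2801.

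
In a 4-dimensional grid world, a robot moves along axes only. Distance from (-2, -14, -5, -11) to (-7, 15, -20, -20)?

Σ|x_i - y_i| = |-2 - (-7)| + |-14 - 15| + |-5 - (-20)| + |-11 - (-20)| = 5 + 29 + 15 + 9 = 58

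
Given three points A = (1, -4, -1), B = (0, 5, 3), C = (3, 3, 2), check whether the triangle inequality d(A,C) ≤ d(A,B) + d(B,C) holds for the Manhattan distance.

d(A,B) = 1 + 9 + 4 = 14, d(B,C) = 3 + 2 + 1 = 6, d(A,C) = 2 + 7 + 3 = 12.
d(A,C) = 12 ≤ 14 + 6 = 20. Triangle inequality is satisfied.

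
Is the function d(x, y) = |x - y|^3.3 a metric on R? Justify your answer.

No. d(x,y) = |x-y|^3.3 fails the triangle inequality since p = 3.3 > 1. Counterexample: x = -5, y = 7, z = 10. d(x,z) = |-5 - 10|^3.3 = 15^3.3 ≈ 7605.0339, but d(x,y) + d(y,z) = 12^3.3 + 3^3.3 ≈ 3641.6492 + 37.5405 = 3679.1897. Since 7605.0339 > 3679.1897, the triangle inequality is violated.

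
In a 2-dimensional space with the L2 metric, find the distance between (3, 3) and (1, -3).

(Σ|x_i - y_i|^2)^(1/2) = (|3 - 1|^2 + |3 - (-3)|^2)^(1/2)
= (2^2 + 6^2)^(1/2) = (4 + 36)^(1/2) = (40)^(1/2) ≈ 6.3246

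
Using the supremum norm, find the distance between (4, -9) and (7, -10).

max(|x_i - y_i|) = max(|4 - 7|, |-9 - (-10)|) = max(3, 1) = 3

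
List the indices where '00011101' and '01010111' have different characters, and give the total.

Differing positions: 2, 5, 7. Hamming distance = 3.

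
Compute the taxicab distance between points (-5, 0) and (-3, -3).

Σ|x_i - y_i| = |-5 - (-3)| + |0 - (-3)| = 2 + 3 = 5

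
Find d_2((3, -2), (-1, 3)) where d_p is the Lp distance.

(Σ|x_i - y_i|^2)^(1/2) = (|3 - (-1)|^2 + |-2 - 3|^2)^(1/2)
= (4^2 + 5^2)^(1/2) = (16 + 25)^(1/2) = (41)^(1/2) ≈ 6.4031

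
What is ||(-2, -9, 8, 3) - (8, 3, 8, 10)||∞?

max(|x_i - y_i|) = max(|-2 - 8|, |-9 - 3|, |8 - 8|, |3 - 10|) = max(10, 12, 0, 7) = 12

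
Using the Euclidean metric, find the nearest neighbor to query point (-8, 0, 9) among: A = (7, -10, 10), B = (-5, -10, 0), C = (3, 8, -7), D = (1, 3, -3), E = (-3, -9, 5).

Distances: d(A) ≈ 18.0555, d(B) ≈ 13.784, d(C) = 21, d(D) ≈ 15.2971, d(E) ≈ 11.0454. Nearest: E = (-3, -9, 5) with distance 11.0454.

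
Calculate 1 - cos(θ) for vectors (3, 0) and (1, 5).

With u = (3, 0), v = (1, 5):
u·v = 3·1 + 0·5 = 3 + 0 = 3.
|u| = √(3² + 0²) = √9, |v| = √(1² + 5²) = √26, so |u||v| = √(9·26) = √234.
cos θ = (u·v)/(|u||v|) = 3/√234 ≈ 0.1961
Cosine distance = 1 - cos θ ≈ 1 - 0.1961 = 0.8039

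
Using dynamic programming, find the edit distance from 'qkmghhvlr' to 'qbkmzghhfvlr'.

Let D[i][j] be the edit distance between the first i characters of 'qkmghhvlr' and the first j characters of 'qbkmzghhfvlr', with D[i][0] = i, D[0][j] = j, and D[i][j] = D[i-1][j-1] if the characters match, else 1 + min(D[i-1][j], D[i][j-1], D[i-1][j-1]). Filling the table (rows: prefixes of 'qkmghhvlr', columns: prefixes of 'qbkmzghhfvlr'):
     ε  q  b  k  m  z  g  h  h  f  v  l  r
  ε  0  1  2  3  4  5  6  7  8  9 10 11 12
  q  1  0  1  2  3  4  5  6  7  8  9 10 11
  k  2  1  1  1  2  3  4  5  6  7  8  9 10
  m  3  2  2  2  1  2  3  4  5  6  7  8  9
  g  4  3  3  3  2  2  2  3  4  5  6  7  8
  h  5  4  4  4  3  3  3  2  3  4  5  6  7
  h  6  5  5  5  4  4  4  3  2  3  4  5  6
  v  7  6  6  6  5  5  5  4  3  3  3  4  5
  l  8  7  7  7  6  6  6  5  4  4  4  3  4
  r  9  8  8  8  7  7  7  6  5  5  5  4  3
The bottom-right entry gives D[9][12] = 3, so no sequence of fewer than 3 edits works. Backtracking through the table gives one optimal edit sequence (3 edits):
  qkmghhvlr → qbkmghhvlr (ins b @2)
  qbkmghhvlr → qbkmzghhvlr (ins z @5)
  qbkmzghhvlr → qbkmzghhfvlr (ins f @9)
Edit distance = 3.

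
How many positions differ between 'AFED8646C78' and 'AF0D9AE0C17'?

Differing positions: 3, 5, 6, 7, 8, 10, 11. Hamming distance = 7.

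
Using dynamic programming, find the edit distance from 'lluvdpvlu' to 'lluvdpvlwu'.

Let D[i][j] be the edit distance between the first i characters of 'lluvdpvlu' and the first j characters of 'lluvdpvlwu', with D[i][0] = i, D[0][j] = j, and D[i][j] = D[i-1][j-1] if the characters match, else 1 + min(D[i-1][j], D[i][j-1], D[i-1][j-1]). Filling the table (rows: prefixes of 'lluvdpvlu', columns: prefixes of 'lluvdpvlwu'):
     ε  l  l  u  v  d  p  v  l  w  u
  ε  0  1  2  3  4  5  6  7  8  9 10
  l  1  0  1  2  3  4  5  6  7  8  9
  l  2  1  0  1  2  3  4  5  6  7  8
  u  3  2  1  0  1  2  3  4  5  6  7
  v  4  3  2  1  0  1  2  3  4  5  6
  d  5  4  3  2  1  0  1  2  3  4  5
  p  6  5  4  3  2  1  0  1  2  3  4
  v  7  6  5  4  3  2  1  0  1  2  3
  l  8  7  6  5  4  3  2  1  0  1  2
  u  9  8  7  6  5  4  3  2  1  1  1
The bottom-right entry gives D[9][10] = 1, so no sequence of fewer than 1 edit works. Backtracking through the table gives one optimal edit sequence (1 edit):
  lluvdpvlu → lluvdpvlwu (ins w @9)
Edit distance = 1.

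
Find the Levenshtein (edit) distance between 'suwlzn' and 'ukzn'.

Let D[i][j] be the edit distance between the first i characters of 'suwlzn' and the first j characters of 'ukzn', with D[i][0] = i, D[0][j] = j, and D[i][j] = D[i-1][j-1] if the characters match, else 1 + min(D[i-1][j], D[i][j-1], D[i-1][j-1]). Filling the table (rows: prefixes of 'suwlzn', columns: prefixes of 'ukzn'):
     ε  u  k  z  n
  ε  0  1  2  3  4
  s  1  1  2  3  4
  u  2  1  2  3  4
  w  3  2  2  3  4
  l  4  3  3  3  4
  z  5  4  4  3  4
  n  6  5  5  4  3
The bottom-right entry gives D[6][4] = 3, so no sequence of fewer than 3 edits works. Backtracking through the table gives one optimal edit sequence (3 edits):
  suwlzn → uwlzn (del s @1)
  uwlzn → ulzn (del w @2)
  ulzn → ukzn (sub l→k @2)
Edit distance = 3.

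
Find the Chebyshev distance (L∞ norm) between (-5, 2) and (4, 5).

max(|x_i - y_i|) = max(|-5 - 4|, |2 - 5|) = max(9, 3) = 9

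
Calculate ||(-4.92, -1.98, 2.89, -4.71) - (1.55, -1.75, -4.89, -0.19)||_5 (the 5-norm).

(Σ|x_i - y_i|^5)^(1/5) = (|-4.92 - 1.55|^5 + |-1.98 - (-1.75)|^5 + |2.89 - (-4.89)|^5 + |-4.71 - (-0.19)|^5)^(1/5)
= (6.47^5 + 0.23^5 + 7.78^5 + 4.52^5)^(1/5) ≈ (11337.6071 + 0.0006 + 28503.4865 + 1886.6536)^(1/5) = (41727.7478)^(1/5) ≈ 8.3962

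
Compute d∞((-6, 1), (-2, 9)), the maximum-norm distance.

max(|x_i - y_i|) = max(|-6 - (-2)|, |1 - 9|) = max(4, 8) = 8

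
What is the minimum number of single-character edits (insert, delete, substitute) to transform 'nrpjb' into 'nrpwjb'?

Let D[i][j] be the edit distance between the first i characters of 'nrpjb' and the first j characters of 'nrpwjb', with D[i][0] = i, D[0][j] = j, and D[i][j] = D[i-1][j-1] if the characters match, else 1 + min(D[i-1][j], D[i][j-1], D[i-1][j-1]). Filling the table (rows: prefixes of 'nrpjb', columns: prefixes of 'nrpwjb'):
     ε  n  r  p  w  j  b
  ε  0  1  2  3  4  5  6
  n  1  0  1  2  3  4  5
  r  2  1  0  1  2  3  4
  p  3  2  1  0  1  2  3
  j  4  3  2  1  1  1  2
  b  5  4  3  2  2  2  1
The bottom-right entry gives D[5][6] = 1, so no sequence of fewer than 1 edit works. Backtracking through the table gives one optimal edit sequence (1 edit):
  nrpjb → nrpwjb (ins w @4)
Edit distance = 1.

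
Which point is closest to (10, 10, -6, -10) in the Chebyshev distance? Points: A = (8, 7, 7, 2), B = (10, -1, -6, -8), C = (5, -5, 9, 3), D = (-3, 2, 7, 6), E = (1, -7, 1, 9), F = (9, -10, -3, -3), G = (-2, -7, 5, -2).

Distances: d(A) = 13, d(B) = 11, d(C) = 15, d(D) = 16, d(E) = 19, d(F) = 20, d(G) = 17. Nearest: B = (10, -1, -6, -8) with distance 11.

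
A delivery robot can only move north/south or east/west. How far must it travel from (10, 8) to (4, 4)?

Σ|x_i - y_i| = |10 - 4| + |8 - 4| = 6 + 4 = 10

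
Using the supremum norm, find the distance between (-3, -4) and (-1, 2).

max(|x_i - y_i|) = max(|-3 - (-1)|, |-4 - 2|) = max(2, 6) = 6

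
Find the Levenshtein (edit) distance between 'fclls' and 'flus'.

Let D[i][j] be the edit distance between the first i characters of 'fclls' and the first j characters of 'flus', with D[i][0] = i, D[0][j] = j, and D[i][j] = D[i-1][j-1] if the characters match, else 1 + min(D[i-1][j], D[i][j-1], D[i-1][j-1]). Filling the table (rows: prefixes of 'fclls', columns: prefixes of 'flus'):
     ε  f  l  u  s
  ε  0  1  2  3  4
  f  1  0  1  2  3
  c  2  1  1  2  3
  l  3  2  1  2  3
  l  4  3  2  2  3
  s  5  4  3  3  2
The bottom-right entry gives D[5][4] = 2, so no sequence of fewer than 2 edits works. Backtracking through the table gives one optimal edit sequence (2 edits):
  fclls → flls (del c @2)
  flls → flus (sub l→u @3)
Edit distance = 2.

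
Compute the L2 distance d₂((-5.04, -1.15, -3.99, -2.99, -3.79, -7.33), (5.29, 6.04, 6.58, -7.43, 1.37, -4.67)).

√(Σ(x_i - y_i)²) = √((-5.04 - 5.29)² + (-1.15 - 6.04)² + (-3.99 - 6.58)² + (-2.99 - (-7.43))² + (-3.79 - 1.37)² + (-7.33 - (-4.67))²)
= √((-10.33)² + (-7.19)² + (-10.57)² + 4.44² + (-5.16)² + (-2.66)²) = √(106.7089 + 51.6961 + 111.7249 + 19.7136 + 26.6256 + 7.0756) = √323.5447 ≈ 17.9873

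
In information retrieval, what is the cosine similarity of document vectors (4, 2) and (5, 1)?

With u = (4, 2), v = (5, 1):
u·v = 4·5 + 2·1 = 20 + 2 = 22.
|u| = √(4² + 2²) = √20, |v| = √(5² + 1²) = √26, so |u||v| = √(20·26) = √520.
cos θ = (u·v)/(|u||v|) = 22/√520 ≈ 0.9648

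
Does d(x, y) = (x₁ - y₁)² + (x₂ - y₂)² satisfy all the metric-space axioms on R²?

No. The squared Euclidean distance fails the triangle inequality. Counterexample: x = (0, 0), y = (3, 1), z = (6, 2). d(x,z) = 6² + 2² = 40, but d(x,y) + d(y,z) = (3² + 1²) + (3² + 1²) = 10 + 10 = 20. Since 40 > 20, the triangle inequality is violated. (Note: √d, the ordinary Euclidean distance, IS a metric.)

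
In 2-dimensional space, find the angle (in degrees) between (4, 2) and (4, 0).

With u = (4, 2), v = (4, 0):
u·v = 4·4 + 2·0 = 16 + 0 = 16.
|u| = √(4² + 2²) = √20, |v| = √(4² + 0²) = √16, so |u||v| = √(20·16) = √320.
cos θ = (u·v)/(|u||v|) = 16/√320 ≈ 0.894427
θ = arccos(0.894427) ≈ 26.57°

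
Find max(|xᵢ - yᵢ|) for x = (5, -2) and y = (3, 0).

max(|x_i - y_i|) = max(|5 - 3|, |-2 - 0|) = max(2, 2) = 2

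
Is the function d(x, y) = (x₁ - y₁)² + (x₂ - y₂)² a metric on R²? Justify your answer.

No. The squared Euclidean distance fails the triangle inequality. Counterexample: x = (0, 0), y = (3, 1), z = (6, 2). d(x,z) = 6² + 2² = 40, but d(x,y) + d(y,z) = (3² + 1²) + (3² + 1²) = 10 + 10 = 20. Since 40 > 20, the triangle inequality is violated. (Note: √d, the ordinary Euclidean distance, IS a metric.)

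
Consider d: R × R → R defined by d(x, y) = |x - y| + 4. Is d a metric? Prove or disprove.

No. d fails identity of indiscernibles (specifically d(x,x) = 0): d(3, 3) = |3 - 3| + 4 = 0 + 4 = 4 ≠ 0.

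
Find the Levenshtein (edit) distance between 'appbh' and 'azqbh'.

Let D[i][j] be the edit distance between the first i characters of 'appbh' and the first j characters of 'azqbh', with D[i][0] = i, D[0][j] = j, and D[i][j] = D[i-1][j-1] if the characters match, else 1 + min(D[i-1][j], D[i][j-1], D[i-1][j-1]). Filling the table (rows: prefixes of 'appbh', columns: prefixes of 'azqbh'):
     ε  a  z  q  b  h
  ε  0  1  2  3  4  5
  a  1  0  1  2  3  4
  p  2  1  1  2  3  4
  p  3  2  2  2  3  4
  b  4  3  3  3  2  3
  h  5  4  4  4  3  2
The bottom-right entry gives D[5][5] = 2, so no sequence of fewer than 2 edits works. Backtracking through the table gives one optimal edit sequence (2 edits):
  appbh → azpbh (sub p→z @2)
  azpbh → azqbh (sub p→q @3)
Edit distance = 2.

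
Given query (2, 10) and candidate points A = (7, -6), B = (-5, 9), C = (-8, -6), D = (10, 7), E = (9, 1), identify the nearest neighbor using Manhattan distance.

Distances: d(A) = 21, d(B) = 8, d(C) = 26, d(D) = 11, d(E) = 16. Nearest: B = (-5, 9) with distance 8.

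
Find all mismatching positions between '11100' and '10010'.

Differing positions: 2, 3, 4. Hamming distance = 3.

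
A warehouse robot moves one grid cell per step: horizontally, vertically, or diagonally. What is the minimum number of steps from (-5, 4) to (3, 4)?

max(|x_i - y_i|) = max(|-5 - 3|, |4 - 4|) = max(8, 0) = 8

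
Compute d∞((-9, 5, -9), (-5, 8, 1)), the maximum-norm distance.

max(|x_i - y_i|) = max(|-9 - (-5)|, |5 - 8|, |-9 - 1|) = max(4, 3, 10) = 10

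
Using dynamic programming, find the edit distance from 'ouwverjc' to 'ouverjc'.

Let D[i][j] be the edit distance between the first i characters of 'ouwverjc' and the first j characters of 'ouverjc', with D[i][0] = i, D[0][j] = j, and D[i][j] = D[i-1][j-1] if the characters match, else 1 + min(D[i-1][j], D[i][j-1], D[i-1][j-1]). Filling the table (rows: prefixes of 'ouwverjc', columns: prefixes of 'ouverjc'):
     ε  o  u  v  e  r  j  c
  ε  0  1  2  3  4  5  6  7
  o  1  0  1  2  3  4  5  6
  u  2  1  0  1  2  3  4  5
  w  3  2  1  1  2  3  4  5
  v  4  3  2  1  2  3  4  5
  e  5  4  3  2  1  2  3  4
  r  6  5  4  3  2  1  2  3
  j  7  6  5  4  3  2  1  2
  c  8  7  6  5  4  3  2  1
The bottom-right entry gives D[8][7] = 1, so no sequence of fewer than 1 edit works. Backtracking through the table gives one optimal edit sequence (1 edit):
  ouwverjc → ouverjc (del w @3)
Edit distance = 1.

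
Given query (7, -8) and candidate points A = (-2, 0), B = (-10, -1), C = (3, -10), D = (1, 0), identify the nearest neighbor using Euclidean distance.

Distances: d(A) ≈ 12.0416, d(B) ≈ 18.3848, d(C) ≈ 4.4721, d(D) = 10. Nearest: C = (3, -10) with distance 4.4721.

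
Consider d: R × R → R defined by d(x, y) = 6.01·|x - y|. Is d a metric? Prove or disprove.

Yes. Since |x - y| is a metric on R and 6.01 > 0, the positive scalar multiple 6.01·|x - y| is also a metric: scaling by a positive constant preserves non-negativity, identity (d=0 ⟺ |x-y|=0 ⟺ x=y), symmetry, and the triangle inequality.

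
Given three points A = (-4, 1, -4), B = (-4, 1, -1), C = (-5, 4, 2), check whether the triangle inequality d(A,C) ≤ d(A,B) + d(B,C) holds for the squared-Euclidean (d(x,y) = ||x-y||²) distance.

d(A,B) = 0² + 0² + 3² = 9, d(B,C) = 1² + 3² + 3² = 19, d(A,C) = 1² + 3² + 6² = 46.
d(A,C) = 46 > 9 + 19 = 28. Triangle inequality is VIOLATED. (Squared-Euclidean is not a metric — this is a counterexample.)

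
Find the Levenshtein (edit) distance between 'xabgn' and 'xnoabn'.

Let D[i][j] be the edit distance between the first i characters of 'xabgn' and the first j characters of 'xnoabn', with D[i][0] = i, D[0][j] = j, and D[i][j] = D[i-1][j-1] if the characters match, else 1 + min(D[i-1][j], D[i][j-1], D[i-1][j-1]). Filling the table (rows: prefixes of 'xabgn', columns: prefixes of 'xnoabn'):
     ε  x  n  o  a  b  n
  ε  0  1  2  3  4  5  6
  x  1  0  1  2  3  4  5
  a  2  1  1  2  2  3  4
  b  3  2  2  2  3  2  3
  g  4  3  3  3  3  3  3
  n  5  4  3  4  4  4  3
The bottom-right entry gives D[5][6] = 3, so no sequence of fewer than 3 edits works. Backtracking through the table gives one optimal edit sequence (3 edits):
  xabgn → xnabgn (ins n @2)
  xnabgn → xnoabgn (ins o @3)
  xnoabgn → xnoabn (del g @6)
Edit distance = 3.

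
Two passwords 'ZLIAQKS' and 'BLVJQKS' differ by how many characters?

Differing positions: 1, 3, 4. Hamming distance = 3.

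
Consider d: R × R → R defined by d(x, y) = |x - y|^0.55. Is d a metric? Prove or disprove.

Yes. With 0 < p = 0.55 ≤ 1, d(x,y) = |x-y|^0.55 is a metric on R. Non-negativity and symmetry are immediate; |x-y|^0.55 = 0 ⟺ |x-y| = 0 ⟺ x = y. For the triangle inequality, the function t ↦ t^0.55 is subadditive on [0,∞) when p ≤ 1, so |x-z|^0.55 ≤ (|x-y| + |y-z|)^0.55 ≤ |x-y|^0.55 + |y-z|^0.55.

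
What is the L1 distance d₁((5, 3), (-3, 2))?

Σ|x_i - y_i| = |5 - (-3)| + |3 - 2| = 8 + 1 = 9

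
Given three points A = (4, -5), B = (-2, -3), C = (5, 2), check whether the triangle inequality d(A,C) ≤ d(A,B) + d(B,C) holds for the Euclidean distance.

d(A,B) = √(6² + 2²) = √40 ≈ 6.3246, d(B,C) = √(7² + 5²) = √74 ≈ 8.6023, d(A,C) = √(1² + 7²) = √50 ≈ 7.0711.
d(A,C) ≈ 7.0711 ≤ 6.3246 + 8.6023 = 14.9269. Triangle inequality is satisfied.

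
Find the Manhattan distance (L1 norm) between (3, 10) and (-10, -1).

Σ|x_i - y_i| = |3 - (-10)| + |10 - (-1)| = 13 + 11 = 24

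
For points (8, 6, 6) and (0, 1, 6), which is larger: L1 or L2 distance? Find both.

L1 = |8 - 0| + |6 - 1| + |6 - 6| = 8 + 5 + 0 = 13
L2 = √(8² + 5² + 0²) = √89 ≈ 9.434
L1 ≥ L2 always (equality iff movement is along one axis); L1 > L2 here.
Ratio L1/L2 = 13/√89 ≈ 1.378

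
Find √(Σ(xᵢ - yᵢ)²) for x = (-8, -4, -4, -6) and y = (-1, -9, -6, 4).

√(Σ(x_i - y_i)²) = √((-8 - (-1))² + (-4 - (-9))² + (-4 - (-6))² + (-6 - 4)²)
= √((-7)² + 5² + 2² + (-10)²) = √(49 + 25 + 4 + 100) = √178 ≈ 13.3417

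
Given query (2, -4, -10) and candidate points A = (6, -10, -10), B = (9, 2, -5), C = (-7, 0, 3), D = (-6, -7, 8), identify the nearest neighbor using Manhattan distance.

Distances: d(A) = 10, d(B) = 18, d(C) = 26, d(D) = 29. Nearest: A = (6, -10, -10) with distance 10.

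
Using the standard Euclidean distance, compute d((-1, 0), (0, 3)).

(Σ|x_i - y_i|^2)^(1/2) = (|-1 - 0|^2 + |0 - 3|^2)^(1/2)
= (1^2 + 3^2)^(1/2) = (1 + 9)^(1/2) = (10)^(1/2) ≈ 3.1623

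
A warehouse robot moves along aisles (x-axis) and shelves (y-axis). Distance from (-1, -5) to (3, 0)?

Σ|x_i - y_i| = |-1 - 3| + |-5 - 0| = 4 + 5 = 9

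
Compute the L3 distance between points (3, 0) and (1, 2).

(Σ|x_i - y_i|^3)^(1/3) = (|3 - 1|^3 + |0 - 2|^3)^(1/3)
= (2^3 + 2^3)^(1/3) = (8 + 8)^(1/3) = (16)^(1/3) ≈ 2.5198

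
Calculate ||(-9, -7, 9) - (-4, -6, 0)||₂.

√(Σ(x_i - y_i)²) = √((-9 - (-4))² + (-7 - (-6))² + (9 - 0)²)
= √((-5)² + (-1)² + 9²) = √(25 + 1 + 81) = √107 ≈ 10.3441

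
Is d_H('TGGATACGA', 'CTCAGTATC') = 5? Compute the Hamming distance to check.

Differing positions: 1, 2, 3, 5, 6, 7, 8, 9. Hamming distance = 8, so the claim that d_H = 5 is false.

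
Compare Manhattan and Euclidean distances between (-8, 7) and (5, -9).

L1 = |-8 - 5| + |7 - (-9)| = 13 + 16 = 29
L2 = √(13² + 16²) = √425 ≈ 20.6155
L1 ≥ L2 always (equality iff movement is along one axis); L1 > L2 here.
Ratio L1/L2 = 29/√425 ≈ 1.4067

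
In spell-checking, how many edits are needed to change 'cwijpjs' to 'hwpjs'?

Let D[i][j] be the edit distance between the first i characters of 'cwijpjs' and the first j characters of 'hwpjs', with D[i][0] = i, D[0][j] = j, and D[i][j] = D[i-1][j-1] if the characters match, else 1 + min(D[i-1][j], D[i][j-1], D[i-1][j-1]). Filling the table (rows: prefixes of 'cwijpjs', columns: prefixes of 'hwpjs'):
     ε  h  w  p  j  s
  ε  0  1  2  3  4  5
  c  1  1  2  3  4  5
  w  2  2  1  2  3  4
  i  3  3  2  2  3  4
  j  4  4  3  3  2  3
  p  5  5  4  3  3  3
  j  6  6  5  4  3  4
  s  7  7  6  5  4  3
The bottom-right entry gives D[7][5] = 3, so no sequence of fewer than 3 edits works. Backtracking through the table gives one optimal edit sequence (3 edits):
  cwijpjs → hwijpjs (sub c→h @1)
  hwijpjs → hwjpjs (del i @3)
  hwjpjs → hwpjs (del j @3)
Edit distance = 3.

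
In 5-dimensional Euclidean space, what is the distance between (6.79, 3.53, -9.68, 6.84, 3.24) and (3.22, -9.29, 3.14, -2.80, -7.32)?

√(Σ(x_i - y_i)²) = √((6.79 - 3.22)² + (3.53 - (-9.29))² + (-9.68 - 3.14)² + (6.84 - (-2.8))² + (3.24 - (-7.32))²)
= √(3.57² + 12.82² + (-12.82)² + 9.64² + 10.56²) = √(12.7449 + 164.3524 + 164.3524 + 92.9296 + 111.5136) = √545.8929 ≈ 23.3644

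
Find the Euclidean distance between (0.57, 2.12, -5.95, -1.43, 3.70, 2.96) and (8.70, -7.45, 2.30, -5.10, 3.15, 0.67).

√(Σ(x_i - y_i)²) = √((0.57 - 8.7)² + (2.12 - (-7.45))² + (-5.95 - 2.3)² + (-1.43 - (-5.1))² + (3.7 - 3.15)² + (2.96 - 0.67)²)
= √((-8.13)² + 9.57² + (-8.25)² + 3.67² + 0.55² + 2.29²) = √(66.0969 + 91.5849 + 68.0625 + 13.4689 + 0.3025 + 5.2441) = √244.7598 ≈ 15.6448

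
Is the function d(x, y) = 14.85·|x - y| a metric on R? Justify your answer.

Yes. Since |x - y| is a metric on R and 14.85 > 0, the positive scalar multiple 14.85·|x - y| is also a metric: scaling by a positive constant preserves non-negativity, identity (d=0 ⟺ |x-y|=0 ⟺ x=y), symmetry, and the triangle inequality.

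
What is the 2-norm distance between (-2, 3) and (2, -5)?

(Σ|x_i - y_i|^2)^(1/2) = (|-2 - 2|^2 + |3 - (-5)|^2)^(1/2)
= (4^2 + 8^2)^(1/2) = (16 + 64)^(1/2) = (80)^(1/2) ≈ 8.9443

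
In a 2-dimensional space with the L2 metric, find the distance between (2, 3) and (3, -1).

(Σ|x_i - y_i|^2)^(1/2) = (|2 - 3|^2 + |3 - (-1)|^2)^(1/2)
= (1^2 + 4^2)^(1/2) = (1 + 16)^(1/2) = (17)^(1/2) ≈ 4.1231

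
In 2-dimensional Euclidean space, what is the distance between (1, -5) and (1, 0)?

√(Σ(x_i - y_i)²) = √((1 - 1)² + (-5 - 0)²)
= √(0² + (-5)²) = √(0 + 25) = √25 = 5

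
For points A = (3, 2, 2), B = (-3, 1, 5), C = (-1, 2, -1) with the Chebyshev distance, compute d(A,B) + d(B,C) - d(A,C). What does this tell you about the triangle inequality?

d(A,B) = max(6, 1, 3) = 6, d(B,C) = max(2, 1, 6) = 6, d(A,C) = max(4, 0, 3) = 4.
d(A,B) + d(B,C) - d(A,C) = 6 + 6 - 4 = 12 - 4 = 8. This is ≥ 0, so the triangle inequality holds for these points.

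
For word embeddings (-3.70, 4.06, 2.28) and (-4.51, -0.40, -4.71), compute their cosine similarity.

With u = (-3.70, 4.06, 2.28), v = (-4.51, -0.40, -4.71):
u·v = (-3.7)·(-4.51) + 4.06·(-0.4) + 2.28·(-4.71) = 16.687 + (-1.624) + (-10.7388) = 4.3242.
|u| = √((-3.7)² + 4.06² + 2.28²) = √(13.69 + 16.4836 + 5.1984) = √35.372, |v| = √((-4.51)² + (-0.4)² + (-4.71)²) = √(20.3401 + 0.16 + 22.1841) = √42.6842.
cos θ = (u·v)/(|u||v|) = 4.3242/(√35.372·√42.6842) ≈ 0.1113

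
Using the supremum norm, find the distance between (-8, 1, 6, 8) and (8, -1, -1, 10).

max(|x_i - y_i|) = max(|-8 - 8|, |1 - (-1)|, |6 - (-1)|, |8 - 10|) = max(16, 2, 7, 2) = 16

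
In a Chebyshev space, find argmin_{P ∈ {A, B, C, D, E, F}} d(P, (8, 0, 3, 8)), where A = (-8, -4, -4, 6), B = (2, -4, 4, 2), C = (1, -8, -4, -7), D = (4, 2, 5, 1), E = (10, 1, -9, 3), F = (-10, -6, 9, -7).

Distances: d(A) = 16, d(B) = 6, d(C) = 15, d(D) = 7, d(E) = 12, d(F) = 18. Nearest: B = (2, -4, 4, 2) with distance 6.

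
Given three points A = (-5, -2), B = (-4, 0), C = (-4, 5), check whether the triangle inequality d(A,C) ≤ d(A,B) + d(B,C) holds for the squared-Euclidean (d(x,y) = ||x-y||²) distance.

d(A,B) = 1² + 2² = 5, d(B,C) = 0² + 5² = 25, d(A,C) = 1² + 7² = 50.
d(A,C) = 50 > 5 + 25 = 30. Triangle inequality is VIOLATED. (Squared-Euclidean is not a metric — this is a counterexample.)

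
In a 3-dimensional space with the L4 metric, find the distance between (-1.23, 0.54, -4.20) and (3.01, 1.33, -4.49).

(Σ|x_i - y_i|^4)^(1/4) = (|-1.23 - 3.01|^4 + |0.54 - 1.33|^4 + |-4.2 - (-4.49)|^4)^(1/4)
= (4.24^4 + 0.79^4 + 0.29^4)^(1/4) ≈ (323.1941 + 0.3895 + 0.0071)^(1/4) = (323.5907)^(1/4) ≈ 4.2413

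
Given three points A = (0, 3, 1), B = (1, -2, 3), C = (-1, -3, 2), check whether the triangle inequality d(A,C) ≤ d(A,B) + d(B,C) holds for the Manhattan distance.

d(A,B) = 1 + 5 + 2 = 8, d(B,C) = 2 + 1 + 1 = 4, d(A,C) = 1 + 6 + 1 = 8.
d(A,C) = 8 ≤ 8 + 4 = 12. Triangle inequality is satisfied.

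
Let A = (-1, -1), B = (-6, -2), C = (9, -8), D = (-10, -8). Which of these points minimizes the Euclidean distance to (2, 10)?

Distances: d(A) ≈ 11.4018, d(B) ≈ 14.4222, d(C) ≈ 19.3132, d(D) ≈ 21.6333. Nearest: A = (-1, -1) with distance 11.4018.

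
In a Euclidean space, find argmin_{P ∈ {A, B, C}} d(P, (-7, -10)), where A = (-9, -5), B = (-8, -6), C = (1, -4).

Distances: d(A) ≈ 5.3852, d(B) ≈ 4.1231, d(C) = 10. Nearest: B = (-8, -6) with distance 4.1231.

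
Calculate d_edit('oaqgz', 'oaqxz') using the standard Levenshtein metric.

Let D[i][j] be the edit distance between the first i characters of 'oaqgz' and the first j characters of 'oaqxz', with D[i][0] = i, D[0][j] = j, and D[i][j] = D[i-1][j-1] if the characters match, else 1 + min(D[i-1][j], D[i][j-1], D[i-1][j-1]). Filling the table (rows: prefixes of 'oaqgz', columns: prefixes of 'oaqxz'):
     ε  o  a  q  x  z
  ε  0  1  2  3  4  5
  o  1  0  1  2  3  4
  a  2  1  0  1  2  3
  q  3  2  1  0  1  2
  g  4  3  2  1  1  2
  z  5  4  3  2  2  1
The bottom-right entry gives D[5][5] = 1, so no sequence of fewer than 1 edit works. Backtracking through the table gives one optimal edit sequence (1 edit):
  oaqgz → oaqxz (sub g→x @4)
Edit distance = 1.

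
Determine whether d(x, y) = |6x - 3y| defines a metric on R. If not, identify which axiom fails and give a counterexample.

No. d fails symmetry: d(3, 5) = |6·3 - 3·5| = |3| = 3, but d(5, 3) = |6·5 - 3·3| = |21| = 21. Since 3 ≠ 21, d(x,y) ≠ d(y,x) in general.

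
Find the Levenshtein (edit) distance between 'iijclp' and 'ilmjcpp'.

Let D[i][j] be the edit distance between the first i characters of 'iijclp' and the first j characters of 'ilmjcpp', with D[i][0] = i, D[0][j] = j, and D[i][j] = D[i-1][j-1] if the characters match, else 1 + min(D[i-1][j], D[i][j-1], D[i-1][j-1]). Filling the table (rows: prefixes of 'iijclp', columns: prefixes of 'ilmjcpp'):
     ε  i  l  m  j  c  p  p
  ε  0  1  2  3  4  5  6  7
  i  1  0  1  2  3  4  5  6
  i  2  1  1  2  3  4  5  6
  j  3  2  2  2  2  3  4  5
  c  4  3  3  3  3  2  3  4
  l  5  4  3  4  4  3  3  4
  p  6  5  4  4  5  4  3  3
The bottom-right entry gives D[6][7] = 3, so no sequence of fewer than 3 edits works. Backtracking through the table gives one optimal edit sequence (3 edits):
  iijclp → ilijclp (ins l @2)
  ilijclp → ilmjclp (sub i→m @3)
  ilmjclp → ilmjcpp (sub l→p @6)
Edit distance = 3.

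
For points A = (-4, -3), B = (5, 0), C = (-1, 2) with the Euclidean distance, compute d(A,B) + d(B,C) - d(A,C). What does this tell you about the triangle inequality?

d(A,B) = √(9² + 3²) = √90 ≈ 9.4868, d(B,C) = √(6² + 2²) = √40 ≈ 6.3246, d(A,C) = √(3² + 5²) = √34 ≈ 5.831.
d(A,B) + d(B,C) - d(A,C) = 9.4868 + 6.3246 - 5.831 = 15.8114 - 5.831 = 9.9804 (to 4 decimal places). This is ≥ 0, so the triangle inequality holds for these points.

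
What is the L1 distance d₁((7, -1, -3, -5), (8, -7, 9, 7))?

Σ|x_i - y_i| = |7 - 8| + |-1 - (-7)| + |-3 - 9| + |-5 - 7| = 1 + 6 + 12 + 12 = 31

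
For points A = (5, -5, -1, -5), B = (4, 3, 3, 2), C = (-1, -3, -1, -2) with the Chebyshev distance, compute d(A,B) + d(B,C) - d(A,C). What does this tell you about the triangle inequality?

d(A,B) = max(1, 8, 4, 7) = 8, d(B,C) = max(5, 6, 4, 4) = 6, d(A,C) = max(6, 2, 0, 3) = 6.
d(A,B) + d(B,C) - d(A,C) = 8 + 6 - 6 = 14 - 6 = 8. This is ≥ 0, so the triangle inequality holds for these points.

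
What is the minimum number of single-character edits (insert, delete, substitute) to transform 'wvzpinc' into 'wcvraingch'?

Let D[i][j] be the edit distance between the first i characters of 'wvzpinc' and the first j characters of 'wcvraingch', with D[i][0] = i, D[0][j] = j, and D[i][j] = D[i-1][j-1] if the characters match, else 1 + min(D[i-1][j], D[i][j-1], D[i-1][j-1]). Filling the table (rows: prefixes of 'wvzpinc', columns: prefixes of 'wcvraingch'):
     ε  w  c  v  r  a  i  n  g  c  h
  ε  0  1  2  3  4  5  6  7  8  9 10
  w  1  0  1  2  3  4  5  6  7  8  9
  v  2  1  1  1  2  3  4  5  6  7  8
  z  3  2  2  2  2  3  4  5  6  7  8
  p  4  3  3  3  3  3  4  5  6  7  8
  i  5  4  4  4  4  4  3  4  5  6  7
  n  6  5  5  5  5  5  4  3  4  5  6
  c  7  6  5  6  6  6  5  4  4  4  5
The bottom-right entry gives D[7][10] = 5, so no sequence of fewer than 5 edits works. Backtracking through the table gives one optimal edit sequence (5 edits):
  wvzpinc → wcvzpinc (ins c @2)
  wcvzpinc → wcvrpinc (sub z→r @4)
  wcvrpinc → wcvrainc (sub p→a @5)
  wcvrainc → wcvraingc (ins g @8)
  wcvraingc → wcvraingch (ins h @10)
Edit distance = 5.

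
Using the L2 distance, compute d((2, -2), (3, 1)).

(Σ|x_i - y_i|^2)^(1/2) = (|2 - 3|^2 + |-2 - 1|^2)^(1/2)
= (1^2 + 3^2)^(1/2) = (1 + 9)^(1/2) = (10)^(1/2) ≈ 3.1623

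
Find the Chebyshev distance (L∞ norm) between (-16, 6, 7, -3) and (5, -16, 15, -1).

max(|x_i - y_i|) = max(|-16 - 5|, |6 - (-16)|, |7 - 15|, |-3 - (-1)|) = max(21, 22, 8, 2) = 22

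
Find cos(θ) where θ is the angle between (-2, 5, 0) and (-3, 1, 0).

With u = (-2, 5, 0), v = (-3, 1, 0):
u·v = (-2)·(-3) + 5·1 + 0·0 = 6 + 5 + 0 = 11.
|u| = √((-2)² + 5² + 0²) = √29, |v| = √((-3)² + 1² + 0²) = √10, so |u||v| = √(29·10) = √290.
cos θ = (u·v)/(|u||v|) = 11/√290 ≈ 0.6459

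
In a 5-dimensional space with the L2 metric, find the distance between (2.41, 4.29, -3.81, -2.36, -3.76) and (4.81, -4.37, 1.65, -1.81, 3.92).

(Σ|x_i - y_i|^2)^(1/2) = (|2.41 - 4.81|^2 + |4.29 - (-4.37)|^2 + |-3.81 - 1.65|^2 + |-2.36 - (-1.81)|^2 + |-3.76 - 3.92|^2)^(1/2)
= (2.4^2 + 8.66^2 + 5.46^2 + 0.55^2 + 7.68^2)^(1/2) = (5.76 + 74.9956 + 29.8116 + 0.3025 + 58.9824)^(1/2) = (169.8521)^(1/2) ≈ 13.0327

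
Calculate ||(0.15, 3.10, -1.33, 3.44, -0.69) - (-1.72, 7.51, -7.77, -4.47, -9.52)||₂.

√(Σ(x_i - y_i)²) = √((0.15 - (-1.72))² + (3.1 - 7.51)² + (-1.33 - (-7.77))² + (3.44 - (-4.47))² + (-0.69 - (-9.52))²)
= √(1.87² + (-4.41)² + 6.44² + 7.91² + 8.83²) = √(3.4969 + 19.4481 + 41.4736 + 62.5681 + 77.9689) = √204.9556 ≈ 14.3163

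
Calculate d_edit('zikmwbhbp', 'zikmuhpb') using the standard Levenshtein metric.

Let D[i][j] be the edit distance between the first i characters of 'zikmwbhbp' and the first j characters of 'zikmuhpb', with D[i][0] = i, D[0][j] = j, and D[i][j] = D[i-1][j-1] if the characters match, else 1 + min(D[i-1][j], D[i][j-1], D[i-1][j-1]). Filling the table (rows: prefixes of 'zikmwbhbp', columns: prefixes of 'zikmuhpb'):
     ε  z  i  k  m  u  h  p  b
  ε  0  1  2  3  4  5  6  7  8
  z  1  0  1  2  3  4  5  6  7
  i  2  1  0  1  2  3  4  5  6
  k  3  2  1  0  1  2  3  4  5
  m  4  3  2  1  0  1  2  3  4
  w  5  4  3  2  1  1  2  3  4
  b  6  5  4  3  2  2  2  3  3
  h  7  6  5  4  3  3  2  3  4
  b  8  7  6  5  4  4  3  3  3
  p  9  8  7  6  5  5  4  3  4
The bottom-right entry gives D[9][8] = 4, so no sequence of fewer than 4 edits works. Backtracking through the table gives one optimal edit sequence (4 edits):
  zikmwbhbp → zikmbhbp (del w @5)
  zikmbhbp → zikmuhbp (sub b→u @5)
  zikmuhbp → zikmuhpp (sub b→p @7)
  zikmuhpp → zikmuhpb (sub p→b @8)
Edit distance = 4.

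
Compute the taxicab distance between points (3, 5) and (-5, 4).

Σ|x_i - y_i| = |3 - (-5)| + |5 - 4| = 8 + 1 = 9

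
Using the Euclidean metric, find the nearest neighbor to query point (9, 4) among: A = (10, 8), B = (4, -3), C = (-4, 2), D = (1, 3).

Distances: d(A) ≈ 4.1231, d(B) ≈ 8.6023, d(C) ≈ 13.1529, d(D) ≈ 8.0623. Nearest: A = (10, 8) with distance 4.1231.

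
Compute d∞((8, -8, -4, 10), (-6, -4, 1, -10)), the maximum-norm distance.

max(|x_i - y_i|) = max(|8 - (-6)|, |-8 - (-4)|, |-4 - 1|, |10 - (-10)|) = max(14, 4, 5, 20) = 20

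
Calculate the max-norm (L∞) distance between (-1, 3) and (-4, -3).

max(|x_i - y_i|) = max(|-1 - (-4)|, |3 - (-3)|) = max(3, 6) = 6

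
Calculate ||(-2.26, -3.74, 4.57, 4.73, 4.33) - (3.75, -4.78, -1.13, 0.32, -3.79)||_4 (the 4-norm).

(Σ|x_i - y_i|^4)^(1/4) = (|-2.26 - 3.75|^4 + |-3.74 - (-4.78)|^4 + |4.57 - (-1.13)|^4 + |4.73 - 0.32|^4 + |4.33 - (-3.79)|^4)^(1/4)
= (6.01^4 + 1.04^4 + 5.7^4 + 4.41^4 + 8.12^4)^(1/4) ≈ (1304.6616 + 1.1699 + 1055.6001 + 378.2286 + 4347.3451)^(1/4) = (7087.0053)^(1/4) ≈ 9.1752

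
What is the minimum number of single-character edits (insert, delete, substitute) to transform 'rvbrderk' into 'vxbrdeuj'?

Let D[i][j] be the edit distance between the first i characters of 'rvbrderk' and the first j characters of 'vxbrdeuj', with D[i][0] = i, D[0][j] = j, and D[i][j] = D[i-1][j-1] if the characters match, else 1 + min(D[i-1][j], D[i][j-1], D[i-1][j-1]). Filling the table (rows: prefixes of 'rvbrderk', columns: prefixes of 'vxbrdeuj'):
     ε  v  x  b  r  d  e  u  j
  ε  0  1  2  3  4  5  6  7  8
  r  1  1  2  3  3  4  5  6  7
  v  2  1  2  3  4  4  5  6  7
  b  3  2  2  2  3  4  5  6  7
  r  4  3  3  3  2  3  4  5  6
  d  5  4  4  4  3  2  3  4  5
  e  6  5  5  5  4  3  2  3  4
  r  7  6  6  6  5  4  3  3  4
  k  8  7  7  7  6  5  4  4  4
The bottom-right entry gives D[8][8] = 4, so no sequence of fewer than 4 edits works. Backtracking through the table gives one optimal edit sequence (4 edits):
  rvbrderk → vvbrderk (sub r→v @1)
  vvbrderk → vxbrderk (sub v→x @2)
  vxbrderk → vxbrdeuk (sub r→u @7)
  vxbrdeuk → vxbrdeuj (sub k→j @8)
Edit distance = 4.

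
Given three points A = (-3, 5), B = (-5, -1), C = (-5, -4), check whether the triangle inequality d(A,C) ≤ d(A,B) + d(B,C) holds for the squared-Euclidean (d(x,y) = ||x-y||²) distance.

d(A,B) = 2² + 6² = 40, d(B,C) = 0² + 3² = 9, d(A,C) = 2² + 9² = 85.
d(A,C) = 85 > 40 + 9 = 49. Triangle inequality is VIOLATED. (Squared-Euclidean is not a metric — this is a counterexample.)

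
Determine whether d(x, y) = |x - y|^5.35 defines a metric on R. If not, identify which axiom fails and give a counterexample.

No. d(x,y) = |x-y|^5.35 fails the triangle inequality since p = 5.35 > 1. Counterexample: x = 2, y = 7, z = 15. d(x,z) = |2 - 15|^5.35 = 13^5.35 ≈ 911164.8022, but d(x,y) + d(y,z) = 5^5.35 + 8^5.35 ≈ 5488.9531 + 67847.122 = 73336.0751. Since 911164.8022 > 73336.0751, the triangle inequality is violated.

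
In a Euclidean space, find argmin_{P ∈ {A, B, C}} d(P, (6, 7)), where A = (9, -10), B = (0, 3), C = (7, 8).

Distances: d(A) ≈ 17.2627, d(B) ≈ 7.2111, d(C) ≈ 1.4142. Nearest: C = (7, 8) with distance 1.4142.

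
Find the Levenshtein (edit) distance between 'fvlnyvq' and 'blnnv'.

Let D[i][j] be the edit distance between the first i characters of 'fvlnyvq' and the first j characters of 'blnnv', with D[i][0] = i, D[0][j] = j, and D[i][j] = D[i-1][j-1] if the characters match, else 1 + min(D[i-1][j], D[i][j-1], D[i-1][j-1]). Filling the table (rows: prefixes of 'fvlnyvq', columns: prefixes of 'blnnv'):
     ε  b  l  n  n  v
  ε  0  1  2  3  4  5
  f  1  1  2  3  4  5
  v  2  2  2  3  4  4
  l  3  3  2  3  4  5
  n  4  4  3  2  3  4
  y  5  5  4  3  3  4
  v  6  6  5  4  4  3
  q  7  7  6  5  5  4
The bottom-right entry gives D[7][5] = 4, so no sequence of fewer than 4 edits works. Backtracking through the table gives one optimal edit sequence (4 edits):
  fvlnyvq → vlnyvq (del f @1)
  vlnyvq → blnyvq (sub v→b @1)
  blnyvq → blnnvq (sub y→n @4)
  blnnvq → blnnv (del q @6)
Edit distance = 4.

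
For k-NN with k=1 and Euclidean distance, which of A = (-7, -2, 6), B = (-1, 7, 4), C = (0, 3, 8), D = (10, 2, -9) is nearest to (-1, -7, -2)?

Distances: d(A) ≈ 11.1803, d(B) ≈ 15.2315, d(C) ≈ 14.1774, d(D) ≈ 15.843. Nearest: A = (-7, -2, 6) with distance 11.1803.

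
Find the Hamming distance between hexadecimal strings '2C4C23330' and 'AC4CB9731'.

Differing positions: 1, 5, 6, 7, 9. Hamming distance = 5.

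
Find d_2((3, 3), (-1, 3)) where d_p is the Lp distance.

(Σ|x_i - y_i|^2)^(1/2) = (|3 - (-1)|^2 + |3 - 3|^2)^(1/2)
= (4^2 + 0^2)^(1/2) = (16 + 0)^(1/2) = (16)^(1/2) = 4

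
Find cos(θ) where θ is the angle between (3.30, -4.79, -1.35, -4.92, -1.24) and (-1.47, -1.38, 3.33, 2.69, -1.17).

With u = (3.30, -4.79, -1.35, -4.92, -1.24), v = (-1.47, -1.38, 3.33, 2.69, -1.17):
u·v = 3.3·(-1.47) + (-4.79)·(-1.38) + (-1.35)·3.33 + (-4.92)·2.69 + (-1.24)·(-1.17) = (-4.851) + 6.6102 + (-4.4955) + (-13.2348) + 1.4508 = -14.5203.
|u| = √(3.3² + (-4.79)² + (-1.35)² + (-4.92)² + (-1.24)²) = √(10.89 + 22.9441 + 1.8225 + 24.2064 + 1.5376) = √61.4006, |v| = √((-1.47)² + (-1.38)² + 3.33² + 2.69² + (-1.17)²) = √(2.1609 + 1.9044 + 11.0889 + 7.2361 + 1.3689) = √23.7592.
cos θ = (u·v)/(|u||v|) = -14.5203/(√61.4006·√23.7592) ≈ -0.3802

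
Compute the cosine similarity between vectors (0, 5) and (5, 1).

With u = (0, 5), v = (5, 1):
u·v = 0·5 + 5·1 = 0 + 5 = 5.
|u| = √(0² + 5²) = √25, |v| = √(5² + 1²) = √26, so |u||v| = √(25·26) = √650.
cos θ = (u·v)/(|u||v|) = 5/√650 ≈ 0.1961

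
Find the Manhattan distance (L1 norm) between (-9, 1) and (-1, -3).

Σ|x_i - y_i| = |-9 - (-1)| + |1 - (-3)| = 8 + 4 = 12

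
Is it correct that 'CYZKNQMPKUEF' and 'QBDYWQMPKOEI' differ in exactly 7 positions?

Differing positions: 1, 2, 3, 4, 5, 10, 12. Hamming distance = 7, so the claim is true.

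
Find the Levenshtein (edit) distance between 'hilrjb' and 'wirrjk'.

Let D[i][j] be the edit distance between the first i characters of 'hilrjb' and the first j characters of 'wirrjk', with D[i][0] = i, D[0][j] = j, and D[i][j] = D[i-1][j-1] if the characters match, else 1 + min(D[i-1][j], D[i][j-1], D[i-1][j-1]). Filling the table (rows: prefixes of 'hilrjb', columns: prefixes of 'wirrjk'):
     ε  w  i  r  r  j  k
  ε  0  1  2  3  4  5  6
  h  1  1  2  3  4  5  6
  i  2  2  1  2  3  4  5
  l  3  3  2  2  3  4  5
  r  4  4  3  2  2  3  4
  j  5  5  4  3  3  2  3
  b  6  6  5  4  4  3  3
The bottom-right entry gives D[6][6] = 3, so no sequence of fewer than 3 edits works. Backtracking through the table gives one optimal edit sequence (3 edits):
  hilrjb → wilrjb (sub h→w @1)
  wilrjb → wirrjb (sub l→r @3)
  wirrjb → wirrjk (sub b→k @6)
Edit distance = 3.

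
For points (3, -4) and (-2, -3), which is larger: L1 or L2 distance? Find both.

L1 = |3 - (-2)| + |-4 - (-3)| = 5 + 1 = 6
L2 = √(5² + 1²) = √26 ≈ 5.099
L1 ≥ L2 always (equality iff movement is along one axis); L1 > L2 here.
Ratio L1/L2 = 6/√26 ≈ 1.1767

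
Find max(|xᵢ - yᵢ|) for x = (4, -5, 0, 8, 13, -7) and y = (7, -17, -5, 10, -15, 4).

max(|x_i - y_i|) = max(|4 - 7|, |-5 - (-17)|, |0 - (-5)|, |8 - 10|, |13 - (-15)|, |-7 - 4|) = max(3, 12, 5, 2, 28, 11) = 28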